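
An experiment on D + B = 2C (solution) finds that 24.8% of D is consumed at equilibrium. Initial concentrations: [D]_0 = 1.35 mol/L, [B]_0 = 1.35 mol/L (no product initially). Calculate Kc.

Let X = conversion of D.
Concentrations: [D] = 1.35 − 1.35X; [B] = 1.35 − 1.35X; [C] = 2.7X.
At X = 0.248: [D] = 1.02, [B] = 1.02, [C] = 0.67.
Kc = [C]^2 / ([D] [B]) = 0.435.

Kc = 0.435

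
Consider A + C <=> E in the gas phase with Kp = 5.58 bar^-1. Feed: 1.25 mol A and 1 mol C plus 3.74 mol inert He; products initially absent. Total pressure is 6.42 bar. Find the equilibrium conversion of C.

X = 0.768

Basis: 1 mol C initially; let X = conversion of C. Extent ξ = X.
Mole table: n_A = 1.25 − X; n_C = 1 − X; n_E = X; n_I = 3.74 (inert).
n_T = Σnᵢ = 5.99 − X.
Mole fractions y_i = n_i/n_T; Kp = p_E / (p_A p_C) with p_i = y_i·P.
This yields a degree-2 equation in X; solving on (0,1), X = 0.768.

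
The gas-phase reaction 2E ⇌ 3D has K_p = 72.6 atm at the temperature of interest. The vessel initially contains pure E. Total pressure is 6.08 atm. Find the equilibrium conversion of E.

X = 0.721

Take 1 mol E as basis and let X be its fractional conversion, so ξ = 0.5X.
Species balance: n_E = 1 − X; n_D = 1.5X.
Total moles n_T = 1 + 0.5X.
y_i = n_i/n_T, p_i = y_i·P. K_p = p_D^3 / (p_E^2).
Setting this equal to 72.6 atm and taking the physical root (0 < X < 1) gives X = 0.721.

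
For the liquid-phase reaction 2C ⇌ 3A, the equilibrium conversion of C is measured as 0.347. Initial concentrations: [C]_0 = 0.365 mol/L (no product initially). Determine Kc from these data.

Kc = 0.121 mol/L

Let X = conversion of C.
Concentrations: [C] = 0.365 − 0.365X; [A] = 0.547X.
At X = 0.347: [C] = 0.238, [A] = 0.19.
Kc = [A]^3 / ([C]^2) = 0.121 mol/L.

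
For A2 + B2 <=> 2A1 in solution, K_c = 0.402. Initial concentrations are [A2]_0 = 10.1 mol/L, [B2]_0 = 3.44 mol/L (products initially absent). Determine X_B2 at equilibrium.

X = 0.394

Let X = conversion of B2; extent ξ = 3.44·X mol/L.
Concentrations: [A2] = 10.1 − 3.44X; [B2] = 3.44 − 3.44X; [A1] = 6.88X.
K_c = [A1]^2 / ([A2] [B2]).
Setting equal to 0.402 and solving for X on (0,1) gives X = 0.394.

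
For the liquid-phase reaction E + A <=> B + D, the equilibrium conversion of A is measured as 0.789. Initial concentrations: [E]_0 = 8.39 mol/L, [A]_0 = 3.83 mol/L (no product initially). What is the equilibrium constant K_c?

Let X = conversion of A.
Concentrations: [E] = 8.39 − 3.83X; [A] = 3.83 − 3.83X; [B] = 3.83X; [D] = 3.83X.
At X = 0.789: [E] = 5.37, [A] = 0.808, [B] = 3.02, [D] = 3.02.
K_c = [B] [D] / ([E] [A]) = 2.1.

K_c = 2.1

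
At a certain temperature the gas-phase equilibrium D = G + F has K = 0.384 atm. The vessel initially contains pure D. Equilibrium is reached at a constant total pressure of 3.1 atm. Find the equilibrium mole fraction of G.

y_G = 0.249

Basis: 1 mol D initially; let X = conversion of D. Extent ξ = X.
At extent ξ: n_D = 1 − X; n_G = X; n_F = X.
Total moles n_T = 1 + X.
Mole fractions y_i = n_i/n_T; K = p_G p_F / (p_D) with p_i = y_i·P.
Equating to 0.384 atm and solving on 0 < X < 1: X = 0.332.
Then n_G = 0.332, n_T = 1.33, so y_G = 0.249.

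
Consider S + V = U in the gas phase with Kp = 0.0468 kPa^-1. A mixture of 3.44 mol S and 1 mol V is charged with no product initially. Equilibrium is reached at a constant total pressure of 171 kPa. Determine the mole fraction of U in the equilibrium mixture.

Take 1 mol V as basis and let X be its fractional conversion, so ξ = X.
Mole table: n_S = 3.44 − X; n_V = 1 − X; n_U = X.
Summing: n_T = 4.44 − X.
With p_i = (n_i/n_T)P, Kp = p_U / (p_S p_V).
Substituting and setting equal to 0.0468 kPa^-1 gives a polynomial in X; the root in (0,1) is X = 0.852.
Then n_U = 0.852, n_T = 3.59, so y_U = 0.238.

y_U = 0.238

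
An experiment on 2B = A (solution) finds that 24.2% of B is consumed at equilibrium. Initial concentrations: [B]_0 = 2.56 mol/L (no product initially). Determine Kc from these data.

Kc = 0.0823 L/mol

Let X = conversion of B.
Concentrations: [B] = 2.56 − 2.56X; [A] = 1.28X.
At X = 0.242: [B] = 1.94, [A] = 0.31.
Kc = [A] / ([B]^2) = 0.0823 L/mol.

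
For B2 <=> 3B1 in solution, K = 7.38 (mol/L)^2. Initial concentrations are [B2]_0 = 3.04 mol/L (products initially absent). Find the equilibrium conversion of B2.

Let X = conversion of B2; extent ξ = 3.04·X mol/L.
Concentrations: [B2] = 3.04 − 3.04X; [B1] = 9.12X.
K = [B1]^3 / ([B2]).
Solving K = 7.38 for X ∈ (0,1): X = 0.277.

X = 0.277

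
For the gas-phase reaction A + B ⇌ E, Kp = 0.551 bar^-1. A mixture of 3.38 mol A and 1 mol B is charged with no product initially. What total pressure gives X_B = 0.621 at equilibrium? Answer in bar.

P = 4.05 bar

Let X = conversion of B (basis 1 mol B); extent of reaction ξ = X.
At extent ξ: n_A = 3.38 − X; n_B = 1 − X; n_E = X.
Summing: n_T = 4.38 − X.
Kp = p_E / (p_A p_B) with p_i = (n_i/n_T)·P.
At X = 0.621: the mole-fraction product g(X) = Π y_i^ν_i = 2.232. Since Kp = g(X)·P^{-1}, P = (g/Kp)^(1/1) = (2.232/0.551)^(1/1) = 4.05 bar.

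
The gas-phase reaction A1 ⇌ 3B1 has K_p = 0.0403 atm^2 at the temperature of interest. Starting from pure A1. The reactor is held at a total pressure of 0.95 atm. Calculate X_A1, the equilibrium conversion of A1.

Let X = conversion of A1 (basis 1 mol A1); extent of reaction ξ = X.
Species balance: n_A1 = 1 − X; n_B1 = 3X.
n_T = Σnᵢ = 1 + 2X.
With p_i = (n_i/n_T)P, K_p = p_B1^3 / (p_A1).
This yields a degree-3 equation in X; solving on (0,1), X = 0.132.

X = 0.132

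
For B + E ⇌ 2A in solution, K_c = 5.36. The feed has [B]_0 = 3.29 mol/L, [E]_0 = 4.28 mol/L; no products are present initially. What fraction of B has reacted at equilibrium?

Let X = conversion of B; extent ξ = 3.29·X mol/L.
Concentrations: [B] = 3.29 − 3.29X; [E] = 4.28 − 3.29X; [A] = 6.58X.
K_c = [A]^2 / ([B] [E]).
This equals 5.36 at X = 0.606 (the root in 0 < X < 1).

X = 0.606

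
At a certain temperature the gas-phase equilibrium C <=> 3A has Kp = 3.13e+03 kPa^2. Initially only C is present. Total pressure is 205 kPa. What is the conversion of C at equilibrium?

X = 0.159

Take 1 mol C as basis and let X be its fractional conversion, so ξ = X.
Species balance: n_C = 1 − X; n_A = 3X.
n_T = Σnᵢ = 1 + 2X.
With p_i = (n_i/n_T)P, Kp = p_A^3 / (p_C).
This yields a degree-3 equation in X; solving on (0,1), X = 0.159.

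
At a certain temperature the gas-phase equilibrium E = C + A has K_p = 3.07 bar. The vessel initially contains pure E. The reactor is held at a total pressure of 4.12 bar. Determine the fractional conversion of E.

X = 0.653

Basis: 1 mol E initially; let X = conversion of E. Extent ξ = X.
Mole table: n_E = 1 − X; n_C = X; n_A = X.
Total moles n_T = 1 + X.
y_i = n_i/n_T, p_i = y_i·P. K_p = p_C p_A / (p_E).
Substituting and setting equal to 3.07 bar gives a polynomial in X; the root in (0,1) is X = 0.653.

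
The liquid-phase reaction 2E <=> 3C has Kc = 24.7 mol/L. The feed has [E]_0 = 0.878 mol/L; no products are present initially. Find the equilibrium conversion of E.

Let X = conversion of E; extent ξ = 0.878X/2 mol/L.
Concentrations: [E] = 0.878 − 0.878X; [C] = 1.32X.
Kc = [C]^3 / ([E]^2).
Setting equal to 24.7 and solving for X on (0,1) gives X = 0.767.

X = 0.767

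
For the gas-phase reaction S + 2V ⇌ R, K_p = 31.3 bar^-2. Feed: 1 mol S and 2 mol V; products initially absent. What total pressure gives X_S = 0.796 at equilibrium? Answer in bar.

Let X = conversion of S (basis 1 mol S); extent of reaction ξ = X.
Mole table: n_S = 1 − X; n_V = 2 − 2X; n_R = X.
Summing: n_T = 3 − 2X.
K_p = p_R / (p_S p_V^2) with p_i = (n_i/n_T)·P.
At X = 0.796: the mole-fraction product g(X) = Π y_i^ν_i = 46.47. Since K_p = g(X)·P^{-2}, P = (g/K_p)^(1/2) = (46.47/31.3)^(1/2) = 1.22 bar.

P = 1.22 bar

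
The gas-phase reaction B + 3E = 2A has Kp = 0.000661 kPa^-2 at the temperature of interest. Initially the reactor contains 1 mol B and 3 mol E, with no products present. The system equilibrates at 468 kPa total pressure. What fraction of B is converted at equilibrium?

X = 0.755

Basis: 1 mol B initially; let X = conversion of B. Extent ξ = X.
At extent ξ: n_B = 1 − X; n_E = 3 − 3X; n_A = 2X.
n_T = Σnᵢ = 4 − 2X.
y_i = n_i/n_T, p_i = y_i·P. Kp = p_A^2 / (p_B p_E^3).
Setting this equal to 0.000661 kPa^-2 and taking the physical root (0 < X < 1) gives X = 0.755.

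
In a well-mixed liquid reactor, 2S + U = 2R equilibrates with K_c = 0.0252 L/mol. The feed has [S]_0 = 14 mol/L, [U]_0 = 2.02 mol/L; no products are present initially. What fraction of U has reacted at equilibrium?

X = 0.483

Let X = conversion of U; extent ξ = 2.02·X mol/L.
Concentrations: [S] = 14 − 4.04X; [U] = 2.02 − 2.02X; [R] = 4.04X.
K_c = [R]^2 / ([S]^2 [U]).
Solving K_c = 0.0252 for X ∈ (0,1): X = 0.483.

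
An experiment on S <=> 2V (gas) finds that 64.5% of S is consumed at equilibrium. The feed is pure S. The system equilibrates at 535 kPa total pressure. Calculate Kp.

Kp = 1.52e+03 kPa

Basis: 1 mol S initially; let X = conversion of S. Extent ξ = X.
At extent ξ: n_S = 1 − X; n_V = 2X.
n_T = Σnᵢ = 1 + X.
At X = 0.645: n_S = 0.355, n_V = 1.29, n_T = 1.65.
p_i = (n_i/n_T)·P. Kp = p_V^2 / (p_S) = 1.52e+03 kPa.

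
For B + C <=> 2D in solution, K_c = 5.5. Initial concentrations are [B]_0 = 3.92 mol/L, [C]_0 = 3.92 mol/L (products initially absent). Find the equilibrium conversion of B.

Let X = conversion of B; extent ξ = 3.92·X mol/L.
Concentrations: [B] = 3.92 − 3.92X; [C] = 3.92 − 3.92X; [D] = 7.84X.
K_c = [D]^2 / ([B] [C]).
Equating to 5.5: the physical root is X = 0.540.

X = 0.540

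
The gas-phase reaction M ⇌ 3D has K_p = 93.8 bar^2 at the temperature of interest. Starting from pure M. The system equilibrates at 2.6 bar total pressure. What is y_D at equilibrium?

y_D = 0.940

Let X = conversion of M (basis 1 mol M); extent of reaction ξ = X.
Mole table: n_M = 1 − X; n_D = 3X.
Summing: n_T = 1 + 2X.
Mole fractions y_i = n_i/n_T; K_p = p_D^3 / (p_M) with p_i = y_i·P.
Substituting and setting equal to 93.8 bar^2 gives a polynomial in X; the root in (0,1) is X = 0.840.
Then n_D = 2.52, n_T = 2.68, so y_D = 0.940.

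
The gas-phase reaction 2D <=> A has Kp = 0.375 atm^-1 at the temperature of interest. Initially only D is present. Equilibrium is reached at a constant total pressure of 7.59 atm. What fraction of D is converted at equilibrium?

X = 0.716

Take 1 mol D as basis and let X be its fractional conversion, so ξ = 0.5X.
Mole table: n_D = 1 − X; n_A = 0.5X.
Total moles n_T = 1 − 0.5X.
With p_i = (n_i/n_T)P, Kp = p_A / (p_D^2).
Setting this equal to 0.375 atm^-1 and taking the physical root (0 < X < 1) gives X = 0.716.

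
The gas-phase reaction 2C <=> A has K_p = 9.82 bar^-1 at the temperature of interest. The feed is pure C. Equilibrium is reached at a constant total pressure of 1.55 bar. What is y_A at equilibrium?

y_A = 0.774

Basis: 1 mol C initially; let X = conversion of C. Extent ξ = 0.5X.
Moles: n_C = 1 − X; n_A = 0.5X.
Total moles n_T = 1 − 0.5X.
Mole fractions y_i = n_i/n_T; K_p = p_A / (p_C^2) with p_i = y_i·P.
Setting this equal to 9.82 bar^-1 and taking the physical root (0 < X < 1) gives X = 0.873.
Then n_A = 0.436, n_T = 0.564, so y_A = 0.774.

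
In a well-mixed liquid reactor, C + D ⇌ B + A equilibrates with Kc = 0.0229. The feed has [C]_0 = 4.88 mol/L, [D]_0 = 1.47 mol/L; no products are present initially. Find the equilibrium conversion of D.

X = 0.233

Let X = conversion of D; extent ξ = 1.47·X mol/L.
Concentrations: [C] = 4.88 − 1.47X; [D] = 1.47 − 1.47X; [B] = 1.47X; [A] = 1.47X.
Kc = [B] [A] / ([C] [D]).
Solving Kc = 0.0229 for X ∈ (0,1): X = 0.233.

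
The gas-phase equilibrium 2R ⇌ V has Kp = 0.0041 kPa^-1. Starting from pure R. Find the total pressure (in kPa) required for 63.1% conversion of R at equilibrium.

Take 1 mol R as basis and let X be its fractional conversion, so ξ = 0.5X.
At extent ξ: n_R = 1 − X; n_V = 0.5X.
Total moles n_T = 1 − 0.5X.
Kp = p_V / (p_R^2) with p_i = (n_i/n_T)·P.
At X = 0.631: the mole-fraction product g(X) = Π y_i^ν_i = 1.586. Since Kp = g(X)·P^{-1}, P = (g/Kp)^(1/1) = (1.586/0.0041)^(1/1) = 387 kPa.

P = 387 kPa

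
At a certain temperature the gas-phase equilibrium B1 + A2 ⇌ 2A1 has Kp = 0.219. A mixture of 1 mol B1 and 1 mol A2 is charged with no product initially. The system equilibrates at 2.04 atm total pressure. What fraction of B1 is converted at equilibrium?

X = 0.190

Let X = conversion of B1 (basis 1 mol B1); extent of reaction ξ = X.
Moles: n_B1 = 1 − X; n_A2 = 1 − X; n_A1 = 2X.
Total moles n_T = 2 (Δν = 0, constant).
y_i = n_i/n_T, p_i = y_i·P. Kp = p_A1^2 / (p_B1 p_A2).
Equating to 0.219 and solving on 0 < X < 1: X = 0.190.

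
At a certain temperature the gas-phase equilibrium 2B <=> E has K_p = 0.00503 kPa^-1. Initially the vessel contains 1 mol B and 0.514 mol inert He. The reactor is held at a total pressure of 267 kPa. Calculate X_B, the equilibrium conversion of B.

X = 0.511

Let X = conversion of B (basis 1 mol B); extent of reaction ξ = 0.5X.
Moles: n_B = 1 − X; n_E = 0.5X; n_I = 0.514 (inert).
n_T = Σnᵢ = 1.51 − 0.5X.
y_i = n_i/n_T, p_i = y_i·P. K_p = p_E / (p_B^2).
Substituting and setting equal to 0.00503 kPa^-1 gives a polynomial in X; the root in (0,1) is X = 0.511.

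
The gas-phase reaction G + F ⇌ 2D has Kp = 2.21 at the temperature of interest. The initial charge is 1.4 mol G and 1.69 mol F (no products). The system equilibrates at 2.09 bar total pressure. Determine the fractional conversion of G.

X = 0.467

Basis: 1.4 mol G initially; let X = conversion of G. Extent ξ = 1.4X.
At extent ξ: n_G = 1.4 − 1.4X; n_F = 1.69 − 1.4X; n_D = 2.8X.
Total moles n_T = 3.09 (Δν = 0, constant).
Mole fractions y_i = n_i/n_T; Kp = p_D^2 / (p_G p_F) with p_i = y_i·P.
This yields a degree-2 equation in X; solving on (0,1), X = 0.467.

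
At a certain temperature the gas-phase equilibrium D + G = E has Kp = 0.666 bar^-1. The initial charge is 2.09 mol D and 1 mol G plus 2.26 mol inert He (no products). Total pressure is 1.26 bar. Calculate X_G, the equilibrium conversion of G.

X = 0.233

Basis: 1 mol G initially; let X = conversion of G. Extent ξ = X.
Mole table: n_D = 2.09 − X; n_G = 1 − X; n_E = X; n_I = 2.26 (inert).
Summing: n_T = 5.35 − X.
With p_i = (n_i/n_T)P, Kp = p_E / (p_D p_G).
Substituting and setting equal to 0.666 bar^-1 gives a polynomial in X; the root in (0,1) is X = 0.233.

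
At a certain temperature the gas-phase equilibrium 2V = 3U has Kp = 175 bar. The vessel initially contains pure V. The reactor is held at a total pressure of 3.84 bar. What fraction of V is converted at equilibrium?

X = 0.828

Take 1 mol V as basis and let X be its fractional conversion, so ξ = 0.5X.
Species balance: n_V = 1 − X; n_U = 1.5X.
Total moles n_T = 1 + 0.5X.
Mole fractions y_i = n_i/n_T; Kp = p_U^3 / (p_V^2) with p_i = y_i·P.
Substituting and setting equal to 175 bar gives a polynomial in X; the root in (0,1) is X = 0.828.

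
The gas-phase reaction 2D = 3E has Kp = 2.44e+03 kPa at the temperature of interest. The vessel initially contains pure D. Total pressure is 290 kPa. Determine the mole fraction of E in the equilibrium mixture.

y_E = 0.768

Let X = conversion of D (basis 1 mol D); extent of reaction ξ = 0.5X.
At extent ξ: n_D = 1 − X; n_E = 1.5X.
n_T = Σnᵢ = 1 + 0.5X.
With p_i = (n_i/n_T)P, Kp = p_E^3 / (p_D^2).
Setting this equal to 2.44e+03 kPa and taking the physical root (0 < X < 1) gives X = 0.688.
Then n_E = 1.03, n_T = 1.34, so y_E = 0.768.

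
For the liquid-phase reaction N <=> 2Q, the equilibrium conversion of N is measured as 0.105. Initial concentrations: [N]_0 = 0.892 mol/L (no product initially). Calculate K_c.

Let X = conversion of N.
Concentrations: [N] = 0.892 − 0.892X; [Q] = 1.78X.
At X = 0.105: [N] = 0.798, [Q] = 0.187.
K_c = [Q]^2 / ([N]) = 0.044 mol/L.

K_c = 0.044 mol/L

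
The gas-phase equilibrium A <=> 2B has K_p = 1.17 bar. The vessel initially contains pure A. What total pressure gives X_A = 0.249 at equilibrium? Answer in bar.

Basis: 1 mol A initially; let X = conversion of A. Extent ξ = X.
Moles: n_A = 1 − X; n_B = 2X.
Total moles n_T = 1 + X.
K_p = p_B^2 / (p_A) with p_i = (n_i/n_T)·P.
At X = 0.249: the mole-fraction product g(X) = Π y_i^ν_i = 0.2644. Since K_p = g(X)·P^{1}, P = (K_p/g)^(1/1) = (1.17/0.2644)^(1/1) = 4.43 bar.

P = 4.43 bar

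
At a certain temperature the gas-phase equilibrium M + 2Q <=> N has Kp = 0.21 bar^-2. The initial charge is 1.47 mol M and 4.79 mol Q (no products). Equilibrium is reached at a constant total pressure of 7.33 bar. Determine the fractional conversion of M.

X = 0.813

Let X = conversion of M (basis 1.47 mol M); extent of reaction ξ = 1.47X.
Mole table: n_M = 1.47 − 1.47X; n_Q = 4.79 − 2.94X; n_N = 1.47X.
Summing: n_T = 6.26 − 2.94X.
With p_i = (n_i/n_T)P, Kp = p_N / (p_M p_Q^2).
This yields a degree-3 equation in X; solving on (0,1), X = 0.813.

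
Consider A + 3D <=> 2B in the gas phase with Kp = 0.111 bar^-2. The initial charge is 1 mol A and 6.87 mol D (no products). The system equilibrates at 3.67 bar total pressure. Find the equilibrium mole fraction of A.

Take 1 mol A as basis and let X be its fractional conversion, so ξ = X.
At extent ξ: n_A = 1 − X; n_D = 6.87 − 3X; n_B = 2X.
n_T = Σnᵢ = 7.87 − 2X.
y_i = n_i/n_T, p_i = y_i·P. Kp = p_B^2 / (p_A p_D^3).
Substituting and setting equal to 0.111 bar^-2 gives a polynomial in X; the root in (0,1) is X = 0.628.
Then n_A = 0.372, n_T = 6.61, so y_A = 0.056.

y_A = 0.056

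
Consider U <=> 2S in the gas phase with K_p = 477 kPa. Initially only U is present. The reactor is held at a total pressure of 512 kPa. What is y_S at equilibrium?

y_S = 0.606

Basis: 1 mol U initially; let X = conversion of U. Extent ξ = X.
Species balance: n_U = 1 − X; n_S = 2X.
Total moles n_T = 1 + X.
y_i = n_i/n_T, p_i = y_i·P. K_p = p_S^2 / (p_U).
Equating to 477 kPa and solving on 0 < X < 1: X = 0.435.
Then n_S = 0.869, n_T = 1.43, so y_S = 0.606.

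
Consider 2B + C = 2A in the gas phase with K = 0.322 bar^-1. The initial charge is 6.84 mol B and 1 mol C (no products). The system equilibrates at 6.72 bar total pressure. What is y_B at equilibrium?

y_B = 0.754

Basis: 1 mol C initially; let X = conversion of C. Extent ξ = X.
At extent ξ: n_B = 6.84 − 2X; n_C = 1 − X; n_A = 2X.
n_T = Σnᵢ = 7.84 − X.
y_i = n_i/n_T, p_i = y_i·P. K = p_A^2 / (p_B^2 p_C).
Setting this equal to 0.322 bar^-1 and taking the physical root (0 < X < 1) gives X = 0.745.
Then n_B = 5.35, n_T = 7.09, so y_B = 0.754.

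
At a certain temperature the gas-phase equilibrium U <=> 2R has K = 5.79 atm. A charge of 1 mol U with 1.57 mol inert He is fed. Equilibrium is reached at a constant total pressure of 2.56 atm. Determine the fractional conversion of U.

Let X = conversion of U (basis 1 mol U); extent of reaction ξ = X.
At extent ξ: n_U = 1 − X; n_R = 2X; n_I = 1.57 (inert).
Summing: n_T = 2.57 + X.
Mole fractions y_i = n_i/n_T; K = p_R^2 / (p_U) with p_i = y_i·P.
Setting this equal to 5.79 atm and taking the physical root (0 < X < 1) gives X = 0.721.

X = 0.721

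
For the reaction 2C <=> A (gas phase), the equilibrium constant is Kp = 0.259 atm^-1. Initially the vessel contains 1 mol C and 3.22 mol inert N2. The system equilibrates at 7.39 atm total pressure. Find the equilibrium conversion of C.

Basis: 1 mol C initially; let X = conversion of C. Extent ξ = 0.5X.
Species balance: n_C = 1 − X; n_A = 0.5X; n_I = 3.22 (inert).
Summing: n_T = 4.22 − 0.5X.
y_i = n_i/n_T, p_i = y_i·P. Kp = p_A / (p_C^2).
This yields a degree-2 equation in X; solving on (0,1), X = 0.373.

X = 0.373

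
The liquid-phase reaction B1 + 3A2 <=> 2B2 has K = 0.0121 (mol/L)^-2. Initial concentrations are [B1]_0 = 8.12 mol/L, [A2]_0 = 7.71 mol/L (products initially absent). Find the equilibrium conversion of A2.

Let X = conversion of A2; extent ξ = 7.71X/3 mol/L.
Concentrations: [B1] = 8.12 − 2.57X; [A2] = 7.71 − 7.71X; [B2] = 5.14X.
K = [B2]^2 / ([B1] [A2]^3).
This equals 0.0121 at X = 0.468 (the root in 0 < X < 1).

X = 0.468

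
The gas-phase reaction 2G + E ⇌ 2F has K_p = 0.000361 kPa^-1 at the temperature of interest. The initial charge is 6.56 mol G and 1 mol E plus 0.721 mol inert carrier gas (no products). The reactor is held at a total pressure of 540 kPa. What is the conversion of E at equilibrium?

Basis: 1 mol E initially; let X = conversion of E. Extent ξ = X.
Moles: n_G = 6.56 − 2X; n_E = 1 − X; n_F = 2X; n_I = 0.721 (inert).
n_T = Σnᵢ = 8.28 − X.
y_i = n_i/n_T, p_i = y_i·P. K_p = p_F^2 / (p_G^2 p_E).
This yields a degree-3 equation in X; solving on (0,1), X = 0.365.

X = 0.365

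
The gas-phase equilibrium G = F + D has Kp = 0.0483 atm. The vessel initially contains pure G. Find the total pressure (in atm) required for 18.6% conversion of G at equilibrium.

P = 1.35 atm

Basis: 1 mol G initially; let X = conversion of G. Extent ξ = X.
Moles: n_G = 1 − X; n_F = X; n_D = X.
n_T = Σnᵢ = 1 + X.
Kp = p_F p_D / (p_G) with p_i = (n_i/n_T)·P.
At X = 0.186: the mole-fraction product g(X) = Π y_i^ν_i = 0.03584. Since Kp = g(X)·P^{1}, P = (Kp/g)^(1/1) = (0.0483/0.03584)^(1/1) = 1.35 atm.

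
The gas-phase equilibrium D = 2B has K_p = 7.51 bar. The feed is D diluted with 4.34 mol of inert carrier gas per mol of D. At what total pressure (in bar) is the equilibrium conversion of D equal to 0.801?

Basis: 1 mol D initially; let X = conversion of D. Extent ξ = X.
Species balance: n_D = 1 − X; n_B = 2X; n_I = 4.34 (inert).
Total moles n_T = 5.34 + X.
K_p = p_B^2 / (p_D) with p_i = (n_i/n_T)·P.
At X = 0.801: the mole-fraction product g(X) = Π y_i^ν_i = 2.1. Since K_p = g(X)·P^{1}, P = (K_p/g)^(1/1) = (7.51/2.1)^(1/1) = 3.58 bar.

P = 3.58 bar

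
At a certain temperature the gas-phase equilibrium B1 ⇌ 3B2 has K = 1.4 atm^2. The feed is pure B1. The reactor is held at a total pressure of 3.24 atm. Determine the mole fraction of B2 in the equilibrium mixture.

Basis: 1 mol B1 initially; let X = conversion of B1. Extent ξ = X.
At extent ξ: n_B1 = 1 − X; n_B2 = 3X.
Total moles n_T = 1 + 2X.
With p_i = (n_i/n_T)P, K = p_B2^3 / (p_B1).
This yields a degree-3 equation in X; solving on (0,1), X = 0.198.
Then n_B2 = 0.593, n_T = 1.4, so y_B2 = 0.425.

y_B2 = 0.425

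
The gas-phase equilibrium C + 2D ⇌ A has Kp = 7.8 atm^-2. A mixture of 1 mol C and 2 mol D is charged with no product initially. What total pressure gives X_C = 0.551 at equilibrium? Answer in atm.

Basis: 1 mol C initially; let X = conversion of C. Extent ξ = X.
Moles: n_C = 1 − X; n_D = 2 − 2X; n_A = X.
n_T = Σnᵢ = 3 − 2X.
Kp = p_A / (p_C p_D^2) with p_i = (n_i/n_T)·P.
At X = 0.551: the mole-fraction product g(X) = Π y_i^ν_i = 5.482. Since Kp = g(X)·P^{-2}, P = (g/Kp)^(1/2) = (5.482/7.8)^(1/2) = 0.838 atm.

P = 0.838 atm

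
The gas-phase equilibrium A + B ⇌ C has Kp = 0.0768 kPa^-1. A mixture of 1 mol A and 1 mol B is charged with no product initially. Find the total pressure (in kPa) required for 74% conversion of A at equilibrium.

P = 180 kPa

Let X = conversion of A (basis 1 mol A); extent of reaction ξ = X.
Species balance: n_A = 1 − X; n_B = 1 − X; n_C = X.
Total moles n_T = 2 − X.
Kp = p_C / (p_A p_B) with p_i = (n_i/n_T)·P.
At X = 0.74: the mole-fraction product g(X) = Π y_i^ν_i = 13.79. Since Kp = g(X)·P^{-1}, P = (g/Kp)^(1/1) = (13.79/0.0768)^(1/1) = 180 kPa.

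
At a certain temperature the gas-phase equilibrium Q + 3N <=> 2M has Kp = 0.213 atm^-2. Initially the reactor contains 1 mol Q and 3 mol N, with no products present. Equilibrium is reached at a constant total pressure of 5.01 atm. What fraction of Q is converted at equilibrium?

X = 0.500

Take 1 mol Q as basis and let X be its fractional conversion, so ξ = X.
Species balance: n_Q = 1 − X; n_N = 3 − 3X; n_M = 2X.
Summing: n_T = 4 − 2X.
Mole fractions y_i = n_i/n_T; Kp = p_M^2 / (p_Q p_N^3) with p_i = y_i·P.
Setting this equal to 0.213 atm^-2 and taking the physical root (0 < X < 1) gives X = 0.500.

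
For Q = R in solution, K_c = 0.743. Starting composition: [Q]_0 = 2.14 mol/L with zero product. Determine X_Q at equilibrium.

Let X = conversion of Q; extent ξ = 2.14·X mol/L.
Concentrations: [Q] = 2.14 − 2.14X; [R] = 2.14X.
K_c = [R] / ([Q]).
Equating to 0.743: the physical root is X = 0.426.

X = 0.426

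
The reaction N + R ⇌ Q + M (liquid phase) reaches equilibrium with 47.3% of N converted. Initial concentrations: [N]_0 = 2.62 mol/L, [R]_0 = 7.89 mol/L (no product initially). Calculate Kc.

Kc = 0.167

Let X = conversion of N.
Concentrations: [N] = 2.62 − 2.62X; [R] = 7.89 − 2.62X; [Q] = 2.62X; [M] = 2.62X.
At X = 0.473: [N] = 1.38, [R] = 6.65, [Q] = 1.24, [M] = 1.24.
Kc = [Q] [M] / ([N] [R]) = 0.167.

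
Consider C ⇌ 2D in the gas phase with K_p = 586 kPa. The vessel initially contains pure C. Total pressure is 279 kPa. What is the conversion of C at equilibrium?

Let X = conversion of C (basis 1 mol C); extent of reaction ξ = X.
Species balance: n_C = 1 − X; n_D = 2X.
n_T = Σnᵢ = 1 + X.
With p_i = (n_i/n_T)P, K_p = p_D^2 / (p_C).
Equating to 586 kPa and solving on 0 < X < 1: X = 0.587.

X = 0.587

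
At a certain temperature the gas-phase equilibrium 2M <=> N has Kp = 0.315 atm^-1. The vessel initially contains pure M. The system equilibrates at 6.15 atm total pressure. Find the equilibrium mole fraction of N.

y_N = 0.495

Let X = conversion of M (basis 1 mol M); extent of reaction ξ = 0.5X.
At extent ξ: n_M = 1 − X; n_N = 0.5X.
Total moles n_T = 1 − 0.5X.
With p_i = (n_i/n_T)P, Kp = p_N / (p_M^2).
Setting this equal to 0.315 atm^-1 and taking the physical root (0 < X < 1) gives X = 0.662.
Then n_N = 0.331, n_T = 0.669, so y_N = 0.495.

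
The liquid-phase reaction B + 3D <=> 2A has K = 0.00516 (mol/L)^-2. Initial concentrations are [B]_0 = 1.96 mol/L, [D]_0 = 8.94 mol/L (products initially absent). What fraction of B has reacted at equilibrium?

Let X = conversion of B; extent ξ = 1.96·X mol/L.
Concentrations: [B] = 1.96 − 1.96X; [D] = 8.94 − 5.88X; [A] = 3.92X.
K = [A]^2 / ([B] [D]^3).
Setting equal to 0.00516 and solving for X on (0,1) gives X = 0.363.

X = 0.363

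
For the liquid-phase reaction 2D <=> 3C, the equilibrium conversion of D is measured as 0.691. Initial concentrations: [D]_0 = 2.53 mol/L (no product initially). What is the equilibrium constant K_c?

Let X = conversion of D.
Concentrations: [D] = 2.53 − 2.53X; [C] = 3.79X.
At X = 0.691: [D] = 0.782, [C] = 2.62.
K_c = [C]^3 / ([D]^2) = 29.5 mol/L.

K_c = 29.5 mol/L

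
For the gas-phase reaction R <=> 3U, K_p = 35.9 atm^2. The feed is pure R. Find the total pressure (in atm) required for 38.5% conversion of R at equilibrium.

P = 6.7 atm

Let X = conversion of R (basis 1 mol R); extent of reaction ξ = X.
Moles: n_R = 1 − X; n_U = 3X.
Total moles n_T = 1 + 2X.
K_p = p_U^3 / (p_R) with p_i = (n_i/n_T)·P.
At X = 0.385: the mole-fraction product g(X) = Π y_i^ν_i = 0.7997. Since K_p = g(X)·P^{2}, P = (K_p/g)^(1/2) = (35.9/0.7997)^(1/2) = 6.7 atm.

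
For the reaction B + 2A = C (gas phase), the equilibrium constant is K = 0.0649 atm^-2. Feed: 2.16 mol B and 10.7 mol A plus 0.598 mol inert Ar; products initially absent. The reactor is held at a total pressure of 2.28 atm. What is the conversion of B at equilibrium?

X = 0.171

Let X = conversion of B (basis 2.16 mol B); extent of reaction ξ = 2.16X.
At extent ξ: n_B = 2.16 − 2.16X; n_A = 10.7 − 4.32X; n_C = 2.16X; n_I = 0.598 (inert).
Total moles n_T = 13.5 − 4.32X.
Mole fractions y_i = n_i/n_T; K = p_C / (p_B p_A^2) with p_i = y_i·P.
Substituting and setting equal to 0.0649 atm^-2 gives a polynomial in X; the root in (0,1) is X = 0.171.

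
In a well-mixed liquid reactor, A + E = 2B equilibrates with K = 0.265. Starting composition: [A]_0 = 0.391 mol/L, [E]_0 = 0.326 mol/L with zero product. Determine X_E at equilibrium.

X = 0.224

Let X = conversion of E; extent ξ = 0.326·X mol/L.
Concentrations: [A] = 0.391 − 0.326X; [E] = 0.326 − 0.326X; [B] = 0.652X.
K = [B]^2 / ([A] [E]).
Solving K = 0.265 for X ∈ (0,1): X = 0.224.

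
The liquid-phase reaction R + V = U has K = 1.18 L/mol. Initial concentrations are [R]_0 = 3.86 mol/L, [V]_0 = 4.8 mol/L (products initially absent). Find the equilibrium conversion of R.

X = 0.709

Let X = conversion of R; extent ξ = 3.86·X mol/L.
Concentrations: [R] = 3.86 − 3.86X; [V] = 4.8 − 3.86X; [U] = 3.86X.
K = [U] / ([R] [V]).
Solving K = 1.18 for X ∈ (0,1): X = 0.709.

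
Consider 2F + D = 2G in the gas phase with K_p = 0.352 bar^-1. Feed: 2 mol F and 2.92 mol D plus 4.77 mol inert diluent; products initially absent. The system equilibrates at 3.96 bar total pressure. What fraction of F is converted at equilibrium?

X = 0.381

Let X = conversion of F (basis 2 mol F); extent of reaction ξ = X.
Moles: n_F = 2 − 2X; n_D = 2.92 − X; n_G = 2X; n_I = 4.77 (inert).
Total moles n_T = 9.69 − X.
y_i = n_i/n_T, p_i = y_i·P. K_p = p_G^2 / (p_F^2 p_D).
Substituting and setting equal to 0.352 bar^-1 gives a polynomial in X; the root in (0,1) is X = 0.381.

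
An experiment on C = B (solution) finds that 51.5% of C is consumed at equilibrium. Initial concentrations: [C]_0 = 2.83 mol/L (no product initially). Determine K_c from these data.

K_c = 1.06

Let X = conversion of C.
Concentrations: [C] = 2.83 − 2.83X; [B] = 2.83X.
At X = 0.515: [C] = 1.37, [B] = 1.46.
K_c = [B] / ([C]) = 1.06.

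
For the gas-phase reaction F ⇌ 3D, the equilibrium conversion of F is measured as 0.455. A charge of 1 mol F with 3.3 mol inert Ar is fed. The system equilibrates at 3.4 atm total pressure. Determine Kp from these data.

Kp = 1.99 atm^2

Basis: 1 mol F initially; let X = conversion of F. Extent ξ = X.
Species balance: n_F = 1 − X; n_D = 3X; n_I = 3.3 (inert).
n_T = Σnᵢ = 4.3 + 2X.
At X = 0.455: n_F = 0.545, n_D = 1.36, n_T = 5.21.
p_i = (n_i/n_T)·P. Kp = p_D^3 / (p_F) = 1.99 atm^2.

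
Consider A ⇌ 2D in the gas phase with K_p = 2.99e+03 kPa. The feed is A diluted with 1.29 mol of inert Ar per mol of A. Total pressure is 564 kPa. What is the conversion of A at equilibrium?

Basis: 1 mol A initially; let X = conversion of A. Extent ξ = X.
Species balance: n_A = 1 − X; n_D = 2X; n_I = 1.29 (inert).
Total moles n_T = 2.29 + X.
y_i = n_i/n_T, p_i = y_i·P. K_p = p_D^2 / (p_A).
Substituting and setting equal to 2.99e+03 kPa gives a polynomial in X; the root in (0,1) is X = 0.833.

X = 0.833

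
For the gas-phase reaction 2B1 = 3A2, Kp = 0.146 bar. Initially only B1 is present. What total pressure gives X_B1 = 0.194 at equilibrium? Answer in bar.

P = 4.22 bar

Basis: 1 mol B1 initially; let X = conversion of B1. Extent ξ = 0.5X.
Species balance: n_B1 = 1 − X; n_A2 = 1.5X.
Total moles n_T = 1 + 0.5X.
Kp = p_A2^3 / (p_B1^2) with p_i = (n_i/n_T)·P.
At X = 0.194: the mole-fraction product g(X) = Π y_i^ν_i = 0.03458. Since Kp = g(X)·P^{1}, P = (Kp/g)^(1/1) = (0.146/0.03458)^(1/1) = 4.22 bar.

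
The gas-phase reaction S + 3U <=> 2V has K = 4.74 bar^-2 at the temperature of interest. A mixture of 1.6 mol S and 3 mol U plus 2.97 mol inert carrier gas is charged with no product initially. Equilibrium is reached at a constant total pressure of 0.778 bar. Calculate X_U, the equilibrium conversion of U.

X = 0.363

Let X = conversion of U (basis 3 mol U); extent of reaction ξ = X.
At extent ξ: n_S = 1.6 − X; n_U = 3 − 3X; n_V = 2X; n_I = 2.97 (inert).
n_T = Σnᵢ = 7.57 − 2X.
With p_i = (n_i/n_T)P, K = p_V^2 / (p_S p_U^3).
This yields a degree-4 equation in X; solving on (0,1), X = 0.363.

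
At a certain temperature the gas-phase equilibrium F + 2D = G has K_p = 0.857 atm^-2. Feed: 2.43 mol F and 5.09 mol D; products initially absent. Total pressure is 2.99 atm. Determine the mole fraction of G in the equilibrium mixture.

y_G = 0.334

Take 2.43 mol F as basis and let X be its fractional conversion, so ξ = 2.43X.
Moles: n_F = 2.43 − 2.43X; n_D = 5.09 − 4.86X; n_G = 2.43X.
n_T = Σnᵢ = 7.52 − 4.86X.
With p_i = (n_i/n_T)P, K_p = p_G / (p_F p_D^2).
This yields a degree-3 equation in X; solving on (0,1), X = 0.620.
Then n_G = 1.51, n_T = 4.51, so y_G = 0.334.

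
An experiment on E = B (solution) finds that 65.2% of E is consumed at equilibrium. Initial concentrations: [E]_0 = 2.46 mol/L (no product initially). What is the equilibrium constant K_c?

K_c = 1.87

Let X = conversion of E.
Concentrations: [E] = 2.46 − 2.46X; [B] = 2.46X.
At X = 0.652: [E] = 0.856, [B] = 1.6.
K_c = [B] / ([E]) = 1.87.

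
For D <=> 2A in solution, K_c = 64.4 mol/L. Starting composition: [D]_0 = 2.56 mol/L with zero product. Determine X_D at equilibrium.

X = 0.878

Let X = conversion of D; extent ξ = 2.56·X mol/L.
Concentrations: [D] = 2.56 − 2.56X; [A] = 5.12X.
K_c = [A]^2 / ([D]).
Setting equal to 64.4 and solving for X on (0,1) gives X = 0.878.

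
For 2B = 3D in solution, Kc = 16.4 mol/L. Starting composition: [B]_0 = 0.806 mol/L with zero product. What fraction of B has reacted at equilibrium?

X = 0.740

Let X = conversion of B; extent ξ = 0.806X/2 mol/L.
Concentrations: [B] = 0.806 − 0.806X; [D] = 1.21X.
Kc = [D]^3 / ([B]^2).
Solving Kc = 16.4 for X ∈ (0,1): X = 0.740.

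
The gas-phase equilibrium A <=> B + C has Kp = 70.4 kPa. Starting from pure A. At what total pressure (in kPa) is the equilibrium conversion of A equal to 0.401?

P = 367 kPa

Basis: 1 mol A initially; let X = conversion of A. Extent ξ = X.
Mole table: n_A = 1 − X; n_B = X; n_C = X.
Total moles n_T = 1 + X.
Kp = p_B p_C / (p_A) with p_i = (n_i/n_T)·P.
At X = 0.401: the mole-fraction product g(X) = Π y_i^ν_i = 0.1916. Since Kp = g(X)·P^{1}, P = (Kp/g)^(1/1) = (70.4/0.1916)^(1/1) = 367 kPa.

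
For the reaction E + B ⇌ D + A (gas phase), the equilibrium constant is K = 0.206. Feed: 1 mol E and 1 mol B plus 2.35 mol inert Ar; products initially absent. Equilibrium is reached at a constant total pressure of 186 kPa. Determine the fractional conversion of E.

Let X = conversion of E (basis 1 mol E); extent of reaction ξ = X.
Species balance: n_E = 1 − X; n_B = 1 − X; n_D = X; n_A = X; n_I = 2.35 (inert).
Since Δν = 0, n_T = 4.35 throughout.
With p_i = (n_i/n_T)P, K = p_D p_A / (p_E p_B).
Substituting and setting equal to 0.206 gives a polynomial in X; the root in (0,1) is X = 0.312.

X = 0.312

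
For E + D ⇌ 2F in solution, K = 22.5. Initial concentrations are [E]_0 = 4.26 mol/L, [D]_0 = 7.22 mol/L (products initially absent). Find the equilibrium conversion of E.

Let X = conversion of E; extent ξ = 4.26·X mol/L.
Concentrations: [E] = 4.26 − 4.26X; [D] = 7.22 − 4.26X; [F] = 8.52X.
K = [F]^2 / ([E] [D]).
Equating to 22.5: the physical root is X = 0.849.

X = 0.849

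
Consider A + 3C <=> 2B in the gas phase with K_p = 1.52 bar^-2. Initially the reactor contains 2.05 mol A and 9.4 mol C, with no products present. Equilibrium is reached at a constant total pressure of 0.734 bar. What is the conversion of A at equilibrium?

Take 2.05 mol A as basis and let X be its fractional conversion, so ξ = 2.05X.
Moles: n_A = 2.05 − 2.05X; n_C = 9.4 − 6.15X; n_B = 4.1X.
Total moles n_T = 11.4 − 4.1X.
With p_i = (n_i/n_T)P, K_p = p_B^2 / (p_A p_C^3).
Setting this equal to 1.52 bar^-2 and taking the physical root (0 < X < 1) gives X = 0.431.

X = 0.431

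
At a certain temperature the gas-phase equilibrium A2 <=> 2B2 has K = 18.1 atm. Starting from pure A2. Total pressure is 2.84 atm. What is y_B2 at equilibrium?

y_B2 = 0.879

Let X = conversion of A2 (basis 1 mol A2); extent of reaction ξ = X.
At extent ξ: n_A2 = 1 − X; n_B2 = 2X.
Total moles n_T = 1 + X.
Mole fractions y_i = n_i/n_T; K = p_B2^2 / (p_A2) with p_i = y_i·P.
Substituting and setting equal to 18.1 atm gives a polynomial in X; the root in (0,1) is X = 0.784.
Then n_B2 = 1.57, n_T = 1.78, so y_B2 = 0.879.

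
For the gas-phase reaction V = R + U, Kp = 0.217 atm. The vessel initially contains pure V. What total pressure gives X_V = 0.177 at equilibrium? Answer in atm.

P = 6.71 atm

Basis: 1 mol V initially; let X = conversion of V. Extent ξ = X.
Moles: n_V = 1 − X; n_R = X; n_U = X.
n_T = Σnᵢ = 1 + X.
Kp = p_R p_U / (p_V) with p_i = (n_i/n_T)·P.
At X = 0.177: the mole-fraction product g(X) = Π y_i^ν_i = 0.03234. Since Kp = g(X)·P^{1}, P = (Kp/g)^(1/1) = (0.217/0.03234)^(1/1) = 6.71 atm.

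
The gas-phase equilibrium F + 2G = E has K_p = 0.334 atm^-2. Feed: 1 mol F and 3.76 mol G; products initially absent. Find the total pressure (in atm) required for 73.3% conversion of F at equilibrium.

P = 4.12 atm

Take 1 mol F as basis and let X be its fractional conversion, so ξ = X.
Species balance: n_F = 1 − X; n_G = 3.76 − 2X; n_E = X.
Summing: n_T = 4.76 − 2X.
K_p = p_E / (p_F p_G^2) with p_i = (n_i/n_T)·P.
At X = 0.733: the mole-fraction product g(X) = Π y_i^ν_i = 5.66. Since K_p = g(X)·P^{-2}, P = (g/K_p)^(1/2) = (5.66/0.334)^(1/2) = 4.12 atm.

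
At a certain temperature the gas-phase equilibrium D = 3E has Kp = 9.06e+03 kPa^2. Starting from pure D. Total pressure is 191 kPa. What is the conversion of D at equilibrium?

Take 1 mol D as basis and let X be its fractional conversion, so ξ = X.
Species balance: n_D = 1 − X; n_E = 3X.
Summing: n_T = 1 + 2X.
Mole fractions y_i = n_i/n_T; Kp = p_E^3 / (p_D) with p_i = y_i·P.
This yields a degree-3 equation in X; solving on (0,1), X = 0.249.

X = 0.249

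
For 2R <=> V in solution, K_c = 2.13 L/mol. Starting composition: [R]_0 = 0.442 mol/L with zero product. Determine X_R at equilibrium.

Let X = conversion of R; extent ξ = 0.442X/2 mol/L.
Concentrations: [R] = 0.442 − 0.442X; [V] = 0.221X.
K_c = [V] / ([R]^2).
Solving K_c = 2.13 for X ∈ (0,1): X = 0.490.

X = 0.490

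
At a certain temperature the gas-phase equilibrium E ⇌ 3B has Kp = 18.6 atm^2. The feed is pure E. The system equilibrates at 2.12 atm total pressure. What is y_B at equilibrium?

y_B = 0.851

Basis: 1 mol E initially; let X = conversion of E. Extent ξ = X.
Species balance: n_E = 1 − X; n_B = 3X.
n_T = Σnᵢ = 1 + 2X.
y_i = n_i/n_T, p_i = y_i·P. Kp = p_B^3 / (p_E).
Equating to 18.6 atm^2 and solving on 0 < X < 1: X = 0.656.
Then n_B = 1.97, n_T = 2.31, so y_B = 0.851.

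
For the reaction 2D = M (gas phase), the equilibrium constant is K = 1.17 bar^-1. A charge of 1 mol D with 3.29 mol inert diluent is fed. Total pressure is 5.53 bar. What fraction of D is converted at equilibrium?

Let X = conversion of D (basis 1 mol D); extent of reaction ξ = 0.5X.
At extent ξ: n_D = 1 − X; n_M = 0.5X; n_I = 3.29 (inert).
Total moles n_T = 4.29 − 0.5X.
With p_i = (n_i/n_T)P, K = p_M / (p_D^2).
Equating to 1.17 bar^-1 and solving on 0 < X < 1: X = 0.577.

X = 0.577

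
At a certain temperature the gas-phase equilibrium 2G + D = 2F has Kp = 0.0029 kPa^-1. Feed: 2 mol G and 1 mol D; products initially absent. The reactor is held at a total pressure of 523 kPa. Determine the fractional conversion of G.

X = 0.375

Let X = conversion of G (basis 2 mol G); extent of reaction ξ = X.
Mole table: n_G = 2 − 2X; n_D = 1 − X; n_F = 2X.
Summing: n_T = 3 − X.
y_i = n_i/n_T, p_i = y_i·P. Kp = p_F^2 / (p_G^2 p_D).
Setting this equal to 0.0029 kPa^-1 and taking the physical root (0 < X < 1) gives X = 0.375.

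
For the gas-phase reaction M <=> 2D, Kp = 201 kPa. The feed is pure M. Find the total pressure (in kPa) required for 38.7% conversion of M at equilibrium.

P = 285 kPa

Let X = conversion of M (basis 1 mol M); extent of reaction ξ = X.
Moles: n_M = 1 − X; n_D = 2X.
Total moles n_T = 1 + X.
Kp = p_D^2 / (p_M) with p_i = (n_i/n_T)·P.
At X = 0.387: the mole-fraction product g(X) = Π y_i^ν_i = 0.7046. Since Kp = g(X)·P^{1}, P = (Kp/g)^(1/1) = (201/0.7046)^(1/1) = 285 kPa.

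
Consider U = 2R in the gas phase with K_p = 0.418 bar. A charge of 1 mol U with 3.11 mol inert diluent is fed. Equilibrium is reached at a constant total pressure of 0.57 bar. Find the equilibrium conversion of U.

X = 0.593

Take 1 mol U as basis and let X be its fractional conversion, so ξ = X.
At extent ξ: n_U = 1 − X; n_R = 2X; n_I = 3.11 (inert).
Summing: n_T = 4.11 + X.
y_i = n_i/n_T, p_i = y_i·P. K_p = p_R^2 / (p_U).
Equating to 0.418 bar and solving on 0 < X < 1: X = 0.593.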